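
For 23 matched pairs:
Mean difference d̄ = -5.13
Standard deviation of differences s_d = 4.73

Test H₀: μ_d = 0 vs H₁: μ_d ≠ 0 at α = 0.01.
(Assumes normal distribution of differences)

Answer: t = -5.2013, reject H₀

Derivation:
df = n - 1 = 22
SE = s_d/√n = 4.73/√23 = 0.9863
t = d̄/SE = -5.13/0.9863 = -5.2013
Critical value: t_{0.005,22} = ±2.819
p-value < 0.0001
Decision: reject H₀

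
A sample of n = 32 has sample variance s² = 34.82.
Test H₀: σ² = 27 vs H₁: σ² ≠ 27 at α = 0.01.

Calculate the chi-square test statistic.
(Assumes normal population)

Answer: χ² = 39.9785, fail to reject H₀

Derivation:
df = n - 1 = 31
χ² = (n-1)s²/σ₀² = 31×34.82/27 = 39.9785
Critical values: χ²_{0.995,31} = 14.458, χ²_{0.005,31} = 55.003
Rejection region: χ² < 14.458 or χ² > 55.003
Decision: fail to reject H₀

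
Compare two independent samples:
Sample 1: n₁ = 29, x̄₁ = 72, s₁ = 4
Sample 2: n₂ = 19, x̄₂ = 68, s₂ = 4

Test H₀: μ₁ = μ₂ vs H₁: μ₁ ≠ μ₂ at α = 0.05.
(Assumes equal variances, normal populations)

Answer: t = 3.3881, reject H₀

Derivation:
Pooled variance: s²_p = [28×4² + 18×4²]/(46) = 16.0000
s_p = 4.0000
SE = s_p×√(1/n₁ + 1/n₂) = 4.0000×√(1/29 + 1/19) = 1.1806
t = (x̄₁ - x̄₂)/SE = (72 - 68)/1.1806 = 3.3881
df = 46, t-critical = ±2.013
Decision: reject H₀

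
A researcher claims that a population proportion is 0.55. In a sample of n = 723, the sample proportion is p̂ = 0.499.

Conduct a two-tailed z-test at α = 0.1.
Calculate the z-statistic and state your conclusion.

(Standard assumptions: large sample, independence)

Answer: z = -2.7565, reject H₀

Derivation:
H₀: p = 0.55, H₁: p ≠ 0.55
Standard error: SE = √(p₀(1-p₀)/n) = √(0.55×0.45/723) = 0.018502
z-statistic: z = (p̂ - p₀)/SE = (0.499 - 0.55)/0.018502 = -2.7565
Critical value: z_0.05 = ±1.645
p-value = 0.0058
Decision: reject H₀ at α = 0.1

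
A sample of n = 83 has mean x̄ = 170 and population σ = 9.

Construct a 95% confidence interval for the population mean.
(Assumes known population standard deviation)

Answer: (168.0637, 171.9363)

Derivation:
Confidence level: 95%, α = 0.05
z_0.025 = 1.960
SE = σ/√n = 9/√83 = 0.9879
Margin of error = 1.960 × 0.9879 = 1.9363
CI: x̄ ± margin = 170 ± 1.9363
CI: (168.0637, 171.9363)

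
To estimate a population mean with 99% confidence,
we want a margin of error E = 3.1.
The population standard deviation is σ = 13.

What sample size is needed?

Answer: n = 117

Derivation:
z_0.005 = 2.576
n = (z×σ/E)² = (2.576×13/3.1)²
n = 116.6957
Round up: n = 117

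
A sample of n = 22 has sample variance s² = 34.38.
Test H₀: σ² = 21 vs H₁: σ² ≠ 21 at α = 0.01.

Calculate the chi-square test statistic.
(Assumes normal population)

df = n - 1 = 21
χ² = (n-1)s²/σ₀² = 21×34.38/21 = 34.3800
Critical values: χ²_{0.995,21} = 8.034, χ²_{0.005,21} = 41.401
Rejection region: χ² < 8.034 or χ² > 41.401
Decision: fail to reject H₀

Answer: χ² = 34.3800, fail to reject H₀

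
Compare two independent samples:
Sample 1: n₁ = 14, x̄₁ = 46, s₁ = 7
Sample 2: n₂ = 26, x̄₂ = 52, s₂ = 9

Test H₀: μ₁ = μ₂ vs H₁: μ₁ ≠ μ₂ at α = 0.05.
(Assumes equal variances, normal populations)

Pooled variance: s²_p = [13×7² + 25×9²]/(38) = 70.0526
s_p = 8.3697
SE = s_p×√(1/n₁ + 1/n₂) = 8.3697×√(1/14 + 1/26) = 2.7745
t = (x̄₁ - x̄₂)/SE = (46 - 52)/2.7745 = -2.1626
df = 38, t-critical = ±2.024
Decision: reject H₀

Answer: t = -2.1626, reject H₀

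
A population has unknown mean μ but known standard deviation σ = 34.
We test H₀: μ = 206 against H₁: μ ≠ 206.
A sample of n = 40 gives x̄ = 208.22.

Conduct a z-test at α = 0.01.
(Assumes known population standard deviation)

Standard error: SE = σ/√n = 34/√40 = 5.3759
z-statistic: z = (x̄ - μ₀)/SE = (208.22 - 206)/5.3759 = 0.4130
Critical value: ±2.576
p-value = 0.6796
Decision: fail to reject H₀

Answer: z = 0.4130, fail to reject H₀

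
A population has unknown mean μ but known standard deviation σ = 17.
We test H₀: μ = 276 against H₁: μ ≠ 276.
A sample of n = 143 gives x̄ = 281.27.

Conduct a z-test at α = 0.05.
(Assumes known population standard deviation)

Answer: z = 3.7071, reject H₀

Derivation:
Standard error: SE = σ/√n = 17/√143 = 1.4216
z-statistic: z = (x̄ - μ₀)/SE = (281.27 - 276)/1.4216 = 3.7071
Critical value: ±1.960
p-value = 0.0002
Decision: reject H₀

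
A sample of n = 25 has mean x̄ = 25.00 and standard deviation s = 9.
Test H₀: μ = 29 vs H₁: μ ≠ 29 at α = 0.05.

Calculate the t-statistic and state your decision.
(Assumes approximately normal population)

df = n - 1 = 24
SE = s/√n = 9/√25 = 1.8000
t = (x̄ - μ₀)/SE = (25.00 - 29)/1.8000 = -2.2222
Critical value: t_{0.025,24} = ±2.064
p-value ≈ 0.0359
Decision: reject H₀

Answer: t = -2.2222, reject H₀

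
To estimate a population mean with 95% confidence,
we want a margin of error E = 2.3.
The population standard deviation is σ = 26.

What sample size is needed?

Answer: n = 491

Derivation:
z_0.025 = 1.960
n = (z×σ/E)² = (1.960×26/2.3)²
n = 490.9115
Round up: n = 491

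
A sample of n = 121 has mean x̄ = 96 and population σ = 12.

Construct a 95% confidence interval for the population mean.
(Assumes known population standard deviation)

Confidence level: 95%, α = 0.05
z_0.025 = 1.960
SE = σ/√n = 12/√121 = 1.0909
Margin of error = 1.960 × 1.0909 = 2.1382
CI: x̄ ± margin = 96 ± 2.1382
CI: (93.8618, 98.1382)

Answer: (93.8618, 98.1382)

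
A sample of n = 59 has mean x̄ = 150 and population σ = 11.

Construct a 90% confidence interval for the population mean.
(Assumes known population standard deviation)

Confidence level: 90%, α = 0.1
z_0.05 = 1.645
SE = σ/√n = 11/√59 = 1.4321
Margin of error = 1.645 × 1.4321 = 2.3558
CI: x̄ ± margin = 150 ± 2.3558
CI: (147.6442, 152.3558)

Answer: (147.6442, 152.3558)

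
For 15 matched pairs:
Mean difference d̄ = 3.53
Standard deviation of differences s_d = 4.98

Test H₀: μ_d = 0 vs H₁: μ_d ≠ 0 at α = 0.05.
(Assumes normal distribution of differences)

df = n - 1 = 14
SE = s_d/√n = 4.98/√15 = 1.2858
t = d̄/SE = 3.53/1.2858 = 2.7454
Critical value: t_{0.025,14} = ±2.145
p-value ≈ 0.0158
Decision: reject H₀

Answer: t = 2.7454, reject H₀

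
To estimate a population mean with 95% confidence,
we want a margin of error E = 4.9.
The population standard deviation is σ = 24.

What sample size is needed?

z_0.025 = 1.960
n = (z×σ/E)² = (1.960×24/4.9)²
n = 92.1600
Round up: n = 93

Answer: n = 93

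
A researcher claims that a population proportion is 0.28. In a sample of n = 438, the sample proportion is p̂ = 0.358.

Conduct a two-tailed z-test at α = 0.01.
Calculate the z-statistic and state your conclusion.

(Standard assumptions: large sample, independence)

Answer: z = 3.6357, reject H₀

Derivation:
H₀: p = 0.28, H₁: p ≠ 0.28
Standard error: SE = √(p₀(1-p₀)/n) = √(0.28×0.72/438) = 0.021454
z-statistic: z = (p̂ - p₀)/SE = (0.358 - 0.28)/0.021454 = 3.6357
Critical value: z_0.005 = ±2.576
p-value = 0.0003
Decision: reject H₀ at α = 0.01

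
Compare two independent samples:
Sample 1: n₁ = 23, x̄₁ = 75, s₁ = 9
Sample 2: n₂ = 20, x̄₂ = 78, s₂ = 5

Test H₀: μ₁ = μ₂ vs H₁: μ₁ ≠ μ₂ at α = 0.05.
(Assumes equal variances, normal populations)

Pooled variance: s²_p = [22×9² + 19×5²]/(41) = 55.0488
s_p = 7.4195
SE = s_p×√(1/n₁ + 1/n₂) = 7.4195×√(1/23 + 1/20) = 2.2685
t = (x̄₁ - x̄₂)/SE = (75 - 78)/2.2685 = -1.3225
df = 41, t-critical = ±2.020
Decision: fail to reject H₀

Answer: t = -1.3225, fail to reject H₀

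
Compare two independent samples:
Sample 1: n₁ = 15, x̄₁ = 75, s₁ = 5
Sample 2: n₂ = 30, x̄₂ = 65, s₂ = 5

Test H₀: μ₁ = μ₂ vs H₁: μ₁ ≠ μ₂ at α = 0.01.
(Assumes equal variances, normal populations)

Answer: t = 6.3247, reject H₀

Derivation:
Pooled variance: s²_p = [14×5² + 29×5²]/(43) = 25.0000
s_p = 5.0000
SE = s_p×√(1/n₁ + 1/n₂) = 5.0000×√(1/15 + 1/30) = 1.5811
t = (x̄₁ - x̄₂)/SE = (75 - 65)/1.5811 = 6.3247
df = 43, t-critical = ±2.695
Decision: reject H₀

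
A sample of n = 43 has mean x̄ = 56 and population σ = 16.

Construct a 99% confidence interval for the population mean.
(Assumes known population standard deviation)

Confidence level: 99%, α = 0.01
z_0.005 = 2.576
SE = σ/√n = 16/√43 = 2.4400
Margin of error = 2.576 × 2.4400 = 6.2854
CI: x̄ ± margin = 56 ± 6.2854
CI: (49.7146, 62.2854)

Answer: (49.7146, 62.2854)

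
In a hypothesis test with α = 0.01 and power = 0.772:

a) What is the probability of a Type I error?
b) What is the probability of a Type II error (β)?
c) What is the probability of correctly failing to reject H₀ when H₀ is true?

Answer: a) 0.01, b) 0.228, c) 0.99

Derivation:
a) Type I error probability = α = 0.01
b) Power = P(reject H₀ | H₁ true) = 1 - β = 0.772, so Type II error probability = β = 1 - Power = 0.228
c) P(fail to reject H₀ | H₀ true) = 1 - α = 0.99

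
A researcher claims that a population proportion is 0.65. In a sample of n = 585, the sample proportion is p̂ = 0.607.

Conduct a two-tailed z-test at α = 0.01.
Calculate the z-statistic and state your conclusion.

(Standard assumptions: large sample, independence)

Answer: z = -2.1805, fail to reject H₀

Derivation:
H₀: p = 0.65, H₁: p ≠ 0.65
Standard error: SE = √(p₀(1-p₀)/n) = √(0.65×0.35/585) = 0.019720
z-statistic: z = (p̂ - p₀)/SE = (0.607 - 0.65)/0.019720 = -2.1805
Critical value: z_0.005 = ±2.576
p-value = 0.0292
Decision: fail to reject H₀ at α = 0.01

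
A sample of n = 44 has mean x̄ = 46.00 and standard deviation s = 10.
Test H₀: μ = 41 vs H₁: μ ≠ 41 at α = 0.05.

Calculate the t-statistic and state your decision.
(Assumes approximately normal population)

df = n - 1 = 43
SE = s/√n = 10/√44 = 1.5076
t = (x̄ - μ₀)/SE = (46.00 - 41)/1.5076 = 3.3165
Critical value: t_{0.025,43} = ±2.017
p-value ≈ 0.0019
Decision: reject H₀

Answer: t = 3.3165, reject H₀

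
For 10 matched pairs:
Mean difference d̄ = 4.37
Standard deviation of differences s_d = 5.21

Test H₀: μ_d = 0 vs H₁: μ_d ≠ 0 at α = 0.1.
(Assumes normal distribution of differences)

df = n - 1 = 9
SE = s_d/√n = 5.21/√10 = 1.6475
t = d̄/SE = 4.37/1.6475 = 2.6525
Critical value: t_{0.05,9} = ±1.833
p-value ≈ 0.0264
Decision: reject H₀

Answer: t = 2.6525, reject H₀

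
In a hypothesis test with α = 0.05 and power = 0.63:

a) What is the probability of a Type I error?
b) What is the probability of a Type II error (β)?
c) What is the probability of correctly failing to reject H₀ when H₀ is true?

Answer: a) 0.05, b) 0.37, c) 0.95

Derivation:
a) Type I error probability = α = 0.05
b) Power = P(reject H₀ | H₁ true) = 1 - β = 0.63, so Type II error probability = β = 1 - Power = 0.37
c) P(fail to reject H₀ | H₀ true) = 1 - α = 0.95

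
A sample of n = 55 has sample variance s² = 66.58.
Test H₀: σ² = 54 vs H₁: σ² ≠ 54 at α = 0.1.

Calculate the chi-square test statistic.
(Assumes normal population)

Answer: χ² = 66.5800, fail to reject H₀

Derivation:
df = n - 1 = 54
χ² = (n-1)s²/σ₀² = 54×66.58/54 = 66.5800
Critical values: χ²_{0.95,54} = 38.116, χ²_{0.05,54} = 72.153
Rejection region: χ² < 38.116 or χ² > 72.153
Decision: fail to reject H₀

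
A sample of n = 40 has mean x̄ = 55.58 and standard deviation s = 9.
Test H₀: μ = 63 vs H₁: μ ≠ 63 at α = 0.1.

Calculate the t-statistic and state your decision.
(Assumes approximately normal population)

df = n - 1 = 39
SE = s/√n = 9/√40 = 1.4230
t = (x̄ - μ₀)/SE = (55.58 - 63)/1.4230 = -5.2143
Critical value: t_{0.05,39} = ±1.685
p-value < 0.0001
Decision: reject H₀

Answer: t = -5.2143, reject H₀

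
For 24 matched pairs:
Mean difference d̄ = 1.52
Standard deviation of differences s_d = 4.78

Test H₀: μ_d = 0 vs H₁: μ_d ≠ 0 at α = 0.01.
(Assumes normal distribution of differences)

df = n - 1 = 23
SE = s_d/√n = 4.78/√24 = 0.9757
t = d̄/SE = 1.52/0.9757 = 1.5579
Critical value: t_{0.005,23} = ±2.807
p-value ≈ 0.1329
Decision: fail to reject H₀

Answer: t = 1.5579, fail to reject H₀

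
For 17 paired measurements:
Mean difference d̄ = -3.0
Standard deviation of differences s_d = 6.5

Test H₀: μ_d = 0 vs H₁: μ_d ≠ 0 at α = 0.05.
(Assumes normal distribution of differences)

Answer: t = -1.9029, fail to reject H₀

Derivation:
df = n - 1 = 16
SE = s_d/√n = 6.5/√17 = 1.5765
t = d̄/SE = -3.0/1.5765 = -1.9029
Critical value: t_{0.025,16} = ±2.120
p-value ≈ 0.0752
Decision: fail to reject H₀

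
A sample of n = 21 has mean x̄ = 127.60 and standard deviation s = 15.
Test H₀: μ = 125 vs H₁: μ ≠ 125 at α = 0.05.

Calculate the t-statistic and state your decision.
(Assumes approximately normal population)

df = n - 1 = 20
SE = s/√n = 15/√21 = 3.2733
t = (x̄ - μ₀)/SE = (127.60 - 125)/3.2733 = 0.7943
Critical value: t_{0.025,20} = ±2.086
p-value ≈ 0.4363
Decision: fail to reject H₀

Answer: t = 0.7943, fail to reject H₀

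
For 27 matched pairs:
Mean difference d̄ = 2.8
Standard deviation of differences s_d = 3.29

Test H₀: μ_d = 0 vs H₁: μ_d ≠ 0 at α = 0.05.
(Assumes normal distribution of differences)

df = n - 1 = 26
SE = s_d/√n = 3.29/√27 = 0.6332
t = d̄/SE = 2.8/0.6332 = 4.4220
Critical value: t_{0.025,26} = ±2.056
p-value ≈ 0.0002
Decision: reject H₀

Answer: t = 4.4220, reject H₀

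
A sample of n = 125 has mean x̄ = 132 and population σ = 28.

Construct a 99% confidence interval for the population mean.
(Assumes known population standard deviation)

Confidence level: 99%, α = 0.01
z_0.005 = 2.576
SE = σ/√n = 28/√125 = 2.5044
Margin of error = 2.576 × 2.5044 = 6.4513
CI: x̄ ± margin = 132 ± 6.4513
CI: (125.5487, 138.4513)

Answer: (125.5487, 138.4513)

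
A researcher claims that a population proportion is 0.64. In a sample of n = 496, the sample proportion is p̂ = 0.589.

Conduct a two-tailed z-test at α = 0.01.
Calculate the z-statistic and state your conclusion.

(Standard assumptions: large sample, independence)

H₀: p = 0.64, H₁: p ≠ 0.64
Standard error: SE = √(p₀(1-p₀)/n) = √(0.64×0.36/496) = 0.021553
z-statistic: z = (p̂ - p₀)/SE = (0.589 - 0.64)/0.021553 = -2.3663
Critical value: z_0.005 = ±2.576
p-value = 0.0180
Decision: fail to reject H₀ at α = 0.01

Answer: z = -2.3663, fail to reject H₀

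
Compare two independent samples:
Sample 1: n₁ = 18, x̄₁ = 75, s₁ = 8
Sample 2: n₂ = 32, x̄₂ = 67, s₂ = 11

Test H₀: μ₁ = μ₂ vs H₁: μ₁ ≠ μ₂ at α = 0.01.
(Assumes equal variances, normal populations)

Answer: t = 2.7043, reject H₀

Derivation:
Pooled variance: s²_p = [17×8² + 31×11²]/(48) = 100.8125
s_p = 10.0405
SE = s_p×√(1/n₁ + 1/n₂) = 10.0405×√(1/18 + 1/32) = 2.9582
t = (x̄₁ - x̄₂)/SE = (75 - 67)/2.9582 = 2.7043
df = 48, t-critical = ±2.682
Decision: reject H₀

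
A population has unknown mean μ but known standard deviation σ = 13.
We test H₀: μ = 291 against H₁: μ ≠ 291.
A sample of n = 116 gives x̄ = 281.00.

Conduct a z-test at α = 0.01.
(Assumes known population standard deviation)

Standard error: SE = σ/√n = 13/√116 = 1.2070
z-statistic: z = (x̄ - μ₀)/SE = (281.00 - 291)/1.2070 = -8.2850
Critical value: ±2.576
p-value < 0.0001
Decision: reject H₀

Answer: z = -8.2850, reject H₀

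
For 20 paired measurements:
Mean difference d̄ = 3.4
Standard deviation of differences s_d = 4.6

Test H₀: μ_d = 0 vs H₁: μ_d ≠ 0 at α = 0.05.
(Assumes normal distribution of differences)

Answer: t = 3.3055, reject H₀

Derivation:
df = n - 1 = 19
SE = s_d/√n = 4.6/√20 = 1.0286
t = d̄/SE = 3.4/1.0286 = 3.3055
Critical value: t_{0.025,19} = ±2.093
p-value ≈ 0.0037
Decision: reject H₀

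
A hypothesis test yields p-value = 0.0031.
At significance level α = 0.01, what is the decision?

Compare p-value to α:
0.0031 < 0.01
Decision: reject H₀

Answer: reject H₀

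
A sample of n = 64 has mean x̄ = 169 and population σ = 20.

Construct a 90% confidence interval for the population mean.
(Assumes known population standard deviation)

Confidence level: 90%, α = 0.1
z_0.05 = 1.645
SE = σ/√n = 20/√64 = 2.5000
Margin of error = 1.645 × 2.5000 = 4.1125
CI: x̄ ± margin = 169 ± 4.1125
CI: (164.8875, 173.1125)

Answer: (164.8875, 173.1125)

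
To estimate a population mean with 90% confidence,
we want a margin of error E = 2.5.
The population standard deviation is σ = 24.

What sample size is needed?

Answer: n = 250

Derivation:
z_0.05 = 1.645
n = (z×σ/E)² = (1.645×24/2.5)²
n = 249.3873
Round up: n = 250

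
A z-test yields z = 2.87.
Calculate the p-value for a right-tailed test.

Answer: p-value ≈ 0.0021

Derivation:
For z = 2.87:
p = P(Z > 2.87) = 1 - Φ(2.87) = 0.0021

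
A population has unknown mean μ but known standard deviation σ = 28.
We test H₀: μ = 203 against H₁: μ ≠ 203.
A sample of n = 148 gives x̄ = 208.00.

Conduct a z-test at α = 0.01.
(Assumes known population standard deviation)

Answer: z = 2.1724, fail to reject H₀

Derivation:
Standard error: SE = σ/√n = 28/√148 = 2.3016
z-statistic: z = (x̄ - μ₀)/SE = (208.00 - 203)/2.3016 = 2.1724
Critical value: ±2.576
p-value = 0.0298
Decision: fail to reject H₀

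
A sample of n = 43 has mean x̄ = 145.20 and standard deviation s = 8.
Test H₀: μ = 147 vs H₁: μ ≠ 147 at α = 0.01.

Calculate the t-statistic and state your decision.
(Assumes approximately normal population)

Answer: t = -1.4754, fail to reject H₀

Derivation:
df = n - 1 = 42
SE = s/√n = 8/√43 = 1.2200
t = (x̄ - μ₀)/SE = (145.20 - 147)/1.2200 = -1.4754
Critical value: t_{0.005,42} = ±2.698
p-value ≈ 0.1476
Decision: fail to reject H₀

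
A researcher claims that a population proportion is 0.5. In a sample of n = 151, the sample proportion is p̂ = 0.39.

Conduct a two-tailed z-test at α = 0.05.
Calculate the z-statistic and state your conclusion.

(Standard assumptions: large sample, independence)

H₀: p = 0.5, H₁: p ≠ 0.5
Standard error: SE = √(p₀(1-p₀)/n) = √(0.5×0.5/151) = 0.040689
z-statistic: z = (p̂ - p₀)/SE = (0.39 - 0.5)/0.040689 = -2.7034
Critical value: z_0.025 = ±1.960
p-value = 0.0069
Decision: reject H₀ at α = 0.05

Answer: z = -2.7034, reject H₀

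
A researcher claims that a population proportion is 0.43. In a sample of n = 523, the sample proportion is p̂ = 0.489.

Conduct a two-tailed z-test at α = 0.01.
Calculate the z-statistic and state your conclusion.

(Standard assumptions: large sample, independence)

H₀: p = 0.43, H₁: p ≠ 0.43
Standard error: SE = √(p₀(1-p₀)/n) = √(0.43×0.57/523) = 0.021648
z-statistic: z = (p̂ - p₀)/SE = (0.489 - 0.43)/0.021648 = 2.7254
Critical value: z_0.005 = ±2.576
p-value = 0.0064
Decision: reject H₀ at α = 0.01

Answer: z = 2.7254, reject H₀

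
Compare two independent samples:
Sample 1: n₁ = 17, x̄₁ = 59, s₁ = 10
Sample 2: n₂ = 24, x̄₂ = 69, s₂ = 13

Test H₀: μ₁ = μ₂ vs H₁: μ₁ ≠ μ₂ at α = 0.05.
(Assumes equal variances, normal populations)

Pooled variance: s²_p = [16×10² + 23×13²]/(39) = 140.6923
s_p = 11.8614
SE = s_p×√(1/n₁ + 1/n₂) = 11.8614×√(1/17 + 1/24) = 3.7601
t = (x̄₁ - x̄₂)/SE = (59 - 69)/3.7601 = -2.6595
df = 39, t-critical = ±2.023
Decision: reject H₀

Answer: t = -2.6595, reject H₀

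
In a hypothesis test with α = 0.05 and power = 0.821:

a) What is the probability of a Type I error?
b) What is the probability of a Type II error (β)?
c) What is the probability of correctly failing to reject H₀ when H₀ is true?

Answer: a) 0.05, b) 0.179, c) 0.95

Derivation:
a) Type I error probability = α = 0.05
b) Power = P(reject H₀ | H₁ true) = 1 - β = 0.821, so Type II error probability = β = 1 - Power = 0.179
c) P(fail to reject H₀ | H₀ true) = 1 - α = 0.95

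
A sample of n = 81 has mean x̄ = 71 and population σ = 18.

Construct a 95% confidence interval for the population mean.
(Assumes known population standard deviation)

Confidence level: 95%, α = 0.05
z_0.025 = 1.960
SE = σ/√n = 18/√81 = 2.0000
Margin of error = 1.960 × 2.0000 = 3.9200
CI: x̄ ± margin = 71 ± 3.9200
CI: (67.0800, 74.9200)

Answer: (67.0800, 74.9200)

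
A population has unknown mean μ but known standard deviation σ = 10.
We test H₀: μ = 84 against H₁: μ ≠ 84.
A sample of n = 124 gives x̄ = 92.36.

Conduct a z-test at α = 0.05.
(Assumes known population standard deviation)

Answer: z = 9.3096, reject H₀

Derivation:
Standard error: SE = σ/√n = 10/√124 = 0.8980
z-statistic: z = (x̄ - μ₀)/SE = (92.36 - 84)/0.8980 = 9.3096
Critical value: ±1.960
p-value < 0.0001
Decision: reject H₀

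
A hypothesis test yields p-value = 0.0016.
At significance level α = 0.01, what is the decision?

Compare p-value to α:
0.0016 < 0.01
Decision: reject H₀

Answer: reject H₀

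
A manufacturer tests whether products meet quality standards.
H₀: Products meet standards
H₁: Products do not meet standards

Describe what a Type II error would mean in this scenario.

Answer: Accepting products as meeting standards when they don't

Derivation:
Type I error: rejecting H₀ when it is actually true (false positive).
Type II error: failing to reject H₀ when H₁ is actually true (false negative).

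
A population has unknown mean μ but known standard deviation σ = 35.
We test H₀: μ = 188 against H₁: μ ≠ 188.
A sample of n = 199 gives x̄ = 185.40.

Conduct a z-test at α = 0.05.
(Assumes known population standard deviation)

Standard error: SE = σ/√n = 35/√199 = 2.4811
z-statistic: z = (x̄ - μ₀)/SE = (185.40 - 188)/2.4811 = -1.0479
Critical value: ±1.960
p-value = 0.2947
Decision: fail to reject H₀

Answer: z = -1.0479, fail to reject H₀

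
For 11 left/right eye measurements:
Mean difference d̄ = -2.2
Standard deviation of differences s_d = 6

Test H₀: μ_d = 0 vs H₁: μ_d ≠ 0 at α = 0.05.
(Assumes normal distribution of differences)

df = n - 1 = 10
SE = s_d/√n = 6/√11 = 1.8091
t = d̄/SE = -2.2/1.8091 = -1.2161
Critical value: t_{0.025,10} = ±2.228
p-value ≈ 0.2519
Decision: fail to reject H₀

Answer: t = -1.2161, fail to reject H₀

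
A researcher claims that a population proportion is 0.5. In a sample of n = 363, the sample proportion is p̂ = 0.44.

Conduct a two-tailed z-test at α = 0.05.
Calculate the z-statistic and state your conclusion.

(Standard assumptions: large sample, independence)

Answer: z = -2.2863, reject H₀

Derivation:
H₀: p = 0.5, H₁: p ≠ 0.5
Standard error: SE = √(p₀(1-p₀)/n) = √(0.5×0.5/363) = 0.026243
z-statistic: z = (p̂ - p₀)/SE = (0.44 - 0.5)/0.026243 = -2.2863
Critical value: z_0.025 = ±1.960
p-value = 0.0222
Decision: reject H₀ at α = 0.05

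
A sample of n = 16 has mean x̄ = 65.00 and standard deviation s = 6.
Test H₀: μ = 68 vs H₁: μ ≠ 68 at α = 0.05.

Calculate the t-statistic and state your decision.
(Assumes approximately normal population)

df = n - 1 = 15
SE = s/√n = 6/√16 = 1.5000
t = (x̄ - μ₀)/SE = (65.00 - 68)/1.5000 = -2.0000
Critical value: t_{0.025,15} = ±2.131
p-value ≈ 0.0639
Decision: fail to reject H₀

Answer: t = -2.0000, fail to reject H₀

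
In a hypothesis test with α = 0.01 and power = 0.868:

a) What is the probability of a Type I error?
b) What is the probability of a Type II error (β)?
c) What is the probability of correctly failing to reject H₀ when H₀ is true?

a) Type I error probability = α = 0.01
b) Power = P(reject H₀ | H₁ true) = 1 - β = 0.868, so Type II error probability = β = 1 - Power = 0.132
c) P(fail to reject H₀ | H₀ true) = 1 - α = 0.99

Answer: a) 0.01, b) 0.132, c) 0.99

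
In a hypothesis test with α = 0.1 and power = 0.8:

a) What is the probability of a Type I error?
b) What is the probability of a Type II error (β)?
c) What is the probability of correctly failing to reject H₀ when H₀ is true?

a) Type I error probability = α = 0.1
b) Power = P(reject H₀ | H₁ true) = 1 - β = 0.8, so Type II error probability = β = 1 - Power = 0.2
c) P(fail to reject H₀ | H₀ true) = 1 - α = 0.9

Answer: a) 0.1, b) 0.2, c) 0.9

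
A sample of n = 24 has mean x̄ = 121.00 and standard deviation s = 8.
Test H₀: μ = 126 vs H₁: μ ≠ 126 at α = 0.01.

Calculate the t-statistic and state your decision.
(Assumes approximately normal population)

df = n - 1 = 23
SE = s/√n = 8/√24 = 1.6330
t = (x̄ - μ₀)/SE = (121.00 - 126)/1.6330 = -3.0618
Critical value: t_{0.005,23} = ±2.807
p-value ≈ 0.0055
Decision: reject H₀

Answer: t = -3.0618, reject H₀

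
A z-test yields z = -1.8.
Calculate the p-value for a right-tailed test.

Answer: p-value ≈ 0.9641

Derivation:
For z = -1.8:
p = P(Z > -1.8) = 1 - Φ(-1.8) = 0.9641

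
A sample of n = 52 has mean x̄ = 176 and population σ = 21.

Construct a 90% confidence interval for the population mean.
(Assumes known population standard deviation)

Answer: (171.2094, 180.7906)

Derivation:
Confidence level: 90%, α = 0.1
z_0.05 = 1.645
SE = σ/√n = 21/√52 = 2.9122
Margin of error = 1.645 × 2.9122 = 4.7906
CI: x̄ ± margin = 176 ± 4.7906
CI: (171.2094, 180.7906)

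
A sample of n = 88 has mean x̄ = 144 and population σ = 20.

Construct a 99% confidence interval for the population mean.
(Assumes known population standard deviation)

Confidence level: 99%, α = 0.01
z_0.005 = 2.576
SE = σ/√n = 20/√88 = 2.1320
Margin of error = 2.576 × 2.1320 = 5.4920
CI: x̄ ± margin = 144 ± 5.4920
CI: (138.5080, 149.4920)

Answer: (138.5080, 149.4920)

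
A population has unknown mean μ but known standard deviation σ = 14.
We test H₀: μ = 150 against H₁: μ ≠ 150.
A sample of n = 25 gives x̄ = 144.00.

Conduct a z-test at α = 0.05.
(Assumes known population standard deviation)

Standard error: SE = σ/√n = 14/√25 = 2.8000
z-statistic: z = (x̄ - μ₀)/SE = (144.00 - 150)/2.8000 = -2.1429
Critical value: ±1.960
p-value = 0.0321
Decision: reject H₀

Answer: z = -2.1429, reject H₀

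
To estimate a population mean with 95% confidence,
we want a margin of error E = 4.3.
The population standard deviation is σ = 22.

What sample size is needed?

z_0.025 = 1.960
n = (z×σ/E)² = (1.960×22/4.3)²
n = 100.5589
Round up: n = 101

Answer: n = 101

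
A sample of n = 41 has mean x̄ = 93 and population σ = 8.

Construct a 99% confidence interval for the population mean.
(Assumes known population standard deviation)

Answer: (89.7815, 96.2185)

Derivation:
Confidence level: 99%, α = 0.01
z_0.005 = 2.576
SE = σ/√n = 8/√41 = 1.2494
Margin of error = 2.576 × 1.2494 = 3.2185
CI: x̄ ± margin = 93 ± 3.2185
CI: (89.7815, 96.2185)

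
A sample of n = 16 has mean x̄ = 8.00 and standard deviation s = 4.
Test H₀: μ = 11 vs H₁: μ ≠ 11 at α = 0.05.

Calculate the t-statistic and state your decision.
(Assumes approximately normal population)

Answer: t = -3.0000, reject H₀

Derivation:
df = n - 1 = 15
SE = s/√n = 4/√16 = 1.0000
t = (x̄ - μ₀)/SE = (8.00 - 11)/1.0000 = -3.0000
Critical value: t_{0.025,15} = ±2.131
p-value ≈ 0.0090
Decision: reject H₀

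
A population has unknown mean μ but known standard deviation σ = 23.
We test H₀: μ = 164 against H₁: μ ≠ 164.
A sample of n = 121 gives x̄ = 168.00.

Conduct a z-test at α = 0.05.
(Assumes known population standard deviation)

Standard error: SE = σ/√n = 23/√121 = 2.0909
z-statistic: z = (x̄ - μ₀)/SE = (168.00 - 164)/2.0909 = 1.9131
Critical value: ±1.960
p-value = 0.0557
Decision: fail to reject H₀

Answer: z = 1.9131, fail to reject H₀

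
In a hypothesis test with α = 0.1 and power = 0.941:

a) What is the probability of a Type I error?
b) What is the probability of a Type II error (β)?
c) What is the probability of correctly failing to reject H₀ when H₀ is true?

Answer: a) 0.1, b) 0.059, c) 0.9

Derivation:
a) Type I error probability = α = 0.1
b) Power = P(reject H₀ | H₁ true) = 1 - β = 0.941, so Type II error probability = β = 1 - Power = 0.059
c) P(fail to reject H₀ | H₀ true) = 1 - α = 0.9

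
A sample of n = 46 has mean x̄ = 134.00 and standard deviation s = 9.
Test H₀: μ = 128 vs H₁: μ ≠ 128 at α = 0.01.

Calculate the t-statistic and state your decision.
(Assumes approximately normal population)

Answer: t = 4.5215, reject H₀

Derivation:
df = n - 1 = 45
SE = s/√n = 9/√46 = 1.3270
t = (x̄ - μ₀)/SE = (134.00 - 128)/1.3270 = 4.5215
Critical value: t_{0.005,45} = ±2.690
p-value < 0.0001
Decision: reject H₀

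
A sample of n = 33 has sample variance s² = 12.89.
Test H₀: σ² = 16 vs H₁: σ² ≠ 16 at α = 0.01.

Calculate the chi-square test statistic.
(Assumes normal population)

df = n - 1 = 32
χ² = (n-1)s²/σ₀² = 32×12.89/16 = 25.7800
Critical values: χ²_{0.995,32} = 15.134, χ²_{0.005,32} = 56.328
Rejection region: χ² < 15.134 or χ² > 56.328
Decision: fail to reject H₀

Answer: χ² = 25.7800, fail to reject H₀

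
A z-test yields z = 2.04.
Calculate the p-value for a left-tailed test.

For z = 2.04:
p = P(Z < 2.04) = Φ(2.04) = 0.9793

Answer: p-value ≈ 0.9793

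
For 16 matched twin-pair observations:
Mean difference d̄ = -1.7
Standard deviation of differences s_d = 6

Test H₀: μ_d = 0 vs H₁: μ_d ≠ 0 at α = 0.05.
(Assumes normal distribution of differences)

Answer: t = -1.1333, fail to reject H₀

Derivation:
df = n - 1 = 15
SE = s_d/√n = 6/√16 = 1.5000
t = d̄/SE = -1.7/1.5000 = -1.1333
Critical value: t_{0.025,15} = ±2.131
p-value ≈ 0.2749
Decision: fail to reject H₀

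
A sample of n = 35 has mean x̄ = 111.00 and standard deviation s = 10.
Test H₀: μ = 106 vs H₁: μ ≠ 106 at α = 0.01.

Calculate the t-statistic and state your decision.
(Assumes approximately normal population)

Answer: t = 2.9581, reject H₀

Derivation:
df = n - 1 = 34
SE = s/√n = 10/√35 = 1.6903
t = (x̄ - μ₀)/SE = (111.00 - 106)/1.6903 = 2.9581
Critical value: t_{0.005,34} = ±2.728
p-value ≈ 0.0056
Decision: reject H₀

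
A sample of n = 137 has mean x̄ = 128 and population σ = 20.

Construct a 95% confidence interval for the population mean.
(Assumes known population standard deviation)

Answer: (124.6509, 131.3491)

Derivation:
Confidence level: 95%, α = 0.05
z_0.025 = 1.960
SE = σ/√n = 20/√137 = 1.7087
Margin of error = 1.960 × 1.7087 = 3.3491
CI: x̄ ± margin = 128 ± 3.3491
CI: (124.6509, 131.3491)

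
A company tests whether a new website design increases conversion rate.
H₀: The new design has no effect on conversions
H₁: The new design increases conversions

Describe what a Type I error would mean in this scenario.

Type I error (α): Rejecting H₀ when H₀ is true
Type II error (β): Failing to reject H₀ when H₁ is true

Answer: Switching to a new design that doesn't actually help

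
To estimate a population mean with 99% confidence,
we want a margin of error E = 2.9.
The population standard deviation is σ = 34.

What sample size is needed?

Answer: n = 913

Derivation:
z_0.005 = 2.576
n = (z×σ/E)² = (2.576×34/2.9)²
n = 912.1233
Round up: n = 913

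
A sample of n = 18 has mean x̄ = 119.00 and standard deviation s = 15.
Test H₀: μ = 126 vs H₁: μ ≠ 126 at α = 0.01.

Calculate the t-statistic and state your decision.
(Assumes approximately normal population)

Answer: t = -1.9799, fail to reject H₀

Derivation:
df = n - 1 = 17
SE = s/√n = 15/√18 = 3.5355
t = (x̄ - μ₀)/SE = (119.00 - 126)/3.5355 = -1.9799
Critical value: t_{0.005,17} = ±2.898
p-value ≈ 0.0641
Decision: fail to reject H₀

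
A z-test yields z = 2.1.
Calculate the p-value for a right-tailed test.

For z = 2.1:
p = P(Z > 2.1) = 1 - Φ(2.1) = 0.0179

Answer: p-value ≈ 0.0179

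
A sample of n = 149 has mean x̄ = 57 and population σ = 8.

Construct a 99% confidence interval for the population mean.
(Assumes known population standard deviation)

Confidence level: 99%, α = 0.01
z_0.005 = 2.576
SE = σ/√n = 8/√149 = 0.6554
Margin of error = 2.576 × 0.6554 = 1.6883
CI: x̄ ± margin = 57 ± 1.6883
CI: (55.3117, 58.6883)

Answer: (55.3117, 58.6883)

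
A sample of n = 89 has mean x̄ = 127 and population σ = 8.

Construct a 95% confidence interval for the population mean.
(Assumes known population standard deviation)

Confidence level: 95%, α = 0.05
z_0.025 = 1.960
SE = σ/√n = 8/√89 = 0.8480
Margin of error = 1.960 × 0.8480 = 1.6621
CI: x̄ ± margin = 127 ± 1.6621
CI: (125.3379, 128.6621)

Answer: (125.3379, 128.6621)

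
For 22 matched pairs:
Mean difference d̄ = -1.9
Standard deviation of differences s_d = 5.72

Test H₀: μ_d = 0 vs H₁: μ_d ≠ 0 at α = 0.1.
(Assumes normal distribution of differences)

Answer: t = -1.5580, fail to reject H₀

Derivation:
df = n - 1 = 21
SE = s_d/√n = 5.72/√22 = 1.2195
t = d̄/SE = -1.9/1.2195 = -1.5580
Critical value: t_{0.05,21} = ±1.721
p-value ≈ 0.1342
Decision: fail to reject H₀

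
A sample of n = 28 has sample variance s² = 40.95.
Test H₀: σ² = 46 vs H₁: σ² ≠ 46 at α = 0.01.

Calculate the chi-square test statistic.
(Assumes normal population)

df = n - 1 = 27
χ² = (n-1)s²/σ₀² = 27×40.95/46 = 24.0359
Critical values: χ²_{0.995,27} = 11.808, χ²_{0.005,27} = 49.645
Rejection region: χ² < 11.808 or χ² > 49.645
Decision: fail to reject H₀

Answer: χ² = 24.0359, fail to reject H₀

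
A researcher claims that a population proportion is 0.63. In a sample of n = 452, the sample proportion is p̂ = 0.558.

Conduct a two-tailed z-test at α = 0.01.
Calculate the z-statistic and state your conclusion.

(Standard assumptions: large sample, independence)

H₀: p = 0.63, H₁: p ≠ 0.63
Standard error: SE = √(p₀(1-p₀)/n) = √(0.63×0.37/452) = 0.022709
z-statistic: z = (p̂ - p₀)/SE = (0.558 - 0.63)/0.022709 = -3.1705
Critical value: z_0.005 = ±2.576
p-value = 0.0015
Decision: reject H₀ at α = 0.01

Answer: z = -3.1705, reject H₀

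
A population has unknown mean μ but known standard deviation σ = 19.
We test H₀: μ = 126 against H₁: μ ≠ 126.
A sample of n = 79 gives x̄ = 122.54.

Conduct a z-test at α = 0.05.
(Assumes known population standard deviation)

Answer: z = -1.6186, fail to reject H₀

Derivation:
Standard error: SE = σ/√n = 19/√79 = 2.1377
z-statistic: z = (x̄ - μ₀)/SE = (122.54 - 126)/2.1377 = -1.6186
Critical value: ±1.960
p-value = 0.1055
Decision: fail to reject H₀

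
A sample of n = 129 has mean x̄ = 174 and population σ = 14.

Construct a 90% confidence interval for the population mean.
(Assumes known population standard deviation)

Answer: (171.9724, 176.0276)

Derivation:
Confidence level: 90%, α = 0.1
z_0.05 = 1.645
SE = σ/√n = 14/√129 = 1.2326
Margin of error = 1.645 × 1.2326 = 2.0276
CI: x̄ ± margin = 174 ± 2.0276
CI: (171.9724, 176.0276)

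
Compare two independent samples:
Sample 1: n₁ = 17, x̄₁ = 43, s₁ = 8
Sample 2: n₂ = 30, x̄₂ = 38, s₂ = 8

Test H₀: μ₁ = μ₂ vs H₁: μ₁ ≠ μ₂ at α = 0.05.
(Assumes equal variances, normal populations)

Answer: t = 2.0588, reject H₀

Derivation:
Pooled variance: s²_p = [16×8² + 29×8²]/(45) = 64.0000
s_p = 8.0000
SE = s_p×√(1/n₁ + 1/n₂) = 8.0000×√(1/17 + 1/30) = 2.4286
t = (x̄₁ - x̄₂)/SE = (43 - 38)/2.4286 = 2.0588
df = 45, t-critical = ±2.014
Decision: reject H₀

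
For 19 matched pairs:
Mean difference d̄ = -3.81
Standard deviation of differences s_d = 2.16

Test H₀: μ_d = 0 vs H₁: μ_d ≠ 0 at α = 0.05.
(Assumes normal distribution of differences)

df = n - 1 = 18
SE = s_d/√n = 2.16/√19 = 0.4955
t = d̄/SE = -3.81/0.4955 = -7.6892
Critical value: t_{0.025,18} = ±2.101
p-value < 0.0001
Decision: reject H₀

Answer: t = -7.6892, reject H₀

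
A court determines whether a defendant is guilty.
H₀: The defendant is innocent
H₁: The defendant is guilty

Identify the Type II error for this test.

Type I error: rejecting H₀ when it is actually true (false positive).
Type II error: failing to reject H₀ when H₁ is actually true (false negative).

Answer: Acquitting a guilty person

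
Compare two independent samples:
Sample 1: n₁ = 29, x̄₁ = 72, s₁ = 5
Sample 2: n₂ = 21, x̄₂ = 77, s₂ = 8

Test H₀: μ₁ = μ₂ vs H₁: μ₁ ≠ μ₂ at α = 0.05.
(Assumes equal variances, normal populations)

Answer: t = -2.7169, reject H₀

Derivation:
Pooled variance: s²_p = [28×5² + 20×8²]/(48) = 41.2500
s_p = 6.4226
SE = s_p×√(1/n₁ + 1/n₂) = 6.4226×√(1/29 + 1/21) = 1.8403
t = (x̄₁ - x̄₂)/SE = (72 - 77)/1.8403 = -2.7169
df = 48, t-critical = ±2.011
Decision: reject H₀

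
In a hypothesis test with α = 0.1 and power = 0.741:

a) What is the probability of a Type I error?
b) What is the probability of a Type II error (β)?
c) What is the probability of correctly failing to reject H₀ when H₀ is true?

a) Type I error probability = α = 0.1
b) Power = P(reject H₀ | H₁ true) = 1 - β = 0.741, so Type II error probability = β = 1 - Power = 0.259
c) P(fail to reject H₀ | H₀ true) = 1 - α = 0.9

Answer: a) 0.1, b) 0.259, c) 0.9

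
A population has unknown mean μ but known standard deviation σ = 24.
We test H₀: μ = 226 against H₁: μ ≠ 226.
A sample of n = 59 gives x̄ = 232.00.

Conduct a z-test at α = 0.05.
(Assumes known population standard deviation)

Answer: z = 1.9203, fail to reject H₀

Derivation:
Standard error: SE = σ/√n = 24/√59 = 3.1245
z-statistic: z = (x̄ - μ₀)/SE = (232.00 - 226)/3.1245 = 1.9203
Critical value: ±1.960
p-value = 0.0548
Decision: fail to reject H₀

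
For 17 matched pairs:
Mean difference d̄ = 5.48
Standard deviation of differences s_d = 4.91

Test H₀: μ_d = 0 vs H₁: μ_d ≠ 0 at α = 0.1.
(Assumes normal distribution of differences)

Answer: t = 4.6019, reject H₀

Derivation:
df = n - 1 = 16
SE = s_d/√n = 4.91/√17 = 1.1908
t = d̄/SE = 5.48/1.1908 = 4.6019
Critical value: t_{0.05,16} = ±1.746
p-value ≈ 0.0003
Decision: reject H₀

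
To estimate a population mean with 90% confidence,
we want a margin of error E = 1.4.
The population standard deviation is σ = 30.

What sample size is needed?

z_0.05 = 1.645
n = (z×σ/E)² = (1.645×30/1.4)²
n = 1242.5625
Round up: n = 1243

Answer: n = 1243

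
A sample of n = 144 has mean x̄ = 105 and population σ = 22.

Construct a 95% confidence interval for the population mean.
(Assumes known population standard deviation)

Answer: (101.4067, 108.5933)

Derivation:
Confidence level: 95%, α = 0.05
z_0.025 = 1.960
SE = σ/√n = 22/√144 = 1.8333
Margin of error = 1.960 × 1.8333 = 3.5933
CI: x̄ ± margin = 105 ± 3.5933
CI: (101.4067, 108.5933)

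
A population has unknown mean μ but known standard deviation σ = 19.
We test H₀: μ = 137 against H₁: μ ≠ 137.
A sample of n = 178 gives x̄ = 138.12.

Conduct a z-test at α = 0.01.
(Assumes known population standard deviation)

Standard error: SE = σ/√n = 19/√178 = 1.4241
z-statistic: z = (x̄ - μ₀)/SE = (138.12 - 137)/1.4241 = 0.7865
Critical value: ±2.576
p-value = 0.4316
Decision: fail to reject H₀

Answer: z = 0.7865, fail to reject H₀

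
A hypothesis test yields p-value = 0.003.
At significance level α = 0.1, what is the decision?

Answer: reject H₀

Derivation:
Compare p-value to α:
0.003 < 0.1
Decision: reject H₀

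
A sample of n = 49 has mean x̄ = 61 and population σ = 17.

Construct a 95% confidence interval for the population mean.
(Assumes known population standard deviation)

Confidence level: 95%, α = 0.05
z_0.025 = 1.960
SE = σ/√n = 17/√49 = 2.4286
Margin of error = 1.960 × 2.4286 = 4.7601
CI: x̄ ± margin = 61 ± 4.7601
CI: (56.2399, 65.7601)

Answer: (56.2399, 65.7601)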